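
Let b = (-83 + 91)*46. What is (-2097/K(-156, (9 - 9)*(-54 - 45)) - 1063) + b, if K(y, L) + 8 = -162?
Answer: -116053/170 ≈ -682.67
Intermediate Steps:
K(y, L) = -170 (K(y, L) = -8 - 162 = -170)
b = 368 (b = 8*46 = 368)
(-2097/K(-156, (9 - 9)*(-54 - 45)) - 1063) + b = (-2097/(-170) - 1063) + 368 = (-2097*(-1/170) - 1063) + 368 = (2097/170 - 1063) + 368 = -178613/170 + 368 = -116053/170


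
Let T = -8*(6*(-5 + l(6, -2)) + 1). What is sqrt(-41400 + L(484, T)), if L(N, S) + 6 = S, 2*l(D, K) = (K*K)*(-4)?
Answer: I*sqrt(40790) ≈ 201.97*I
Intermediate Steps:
l(D, K) = -2*K**2 (l(D, K) = ((K*K)*(-4))/2 = (K**2*(-4))/2 = (-4*K**2)/2 = -2*K**2)
T = 616 (T = -8*(6*(-5 - 2*(-2)**2) + 1) = -8*(6*(-5 - 2*4) + 1) = -8*(6*(-5 - 8) + 1) = -8*(6*(-13) + 1) = -8*(-78 + 1) = -8*(-77) = 616)
L(N, S) = -6 + S
sqrt(-41400 + L(484, T)) = sqrt(-41400 + (-6 + 616)) = sqrt(-41400 + 610) = sqrt(-40790) = I*sqrt(40790)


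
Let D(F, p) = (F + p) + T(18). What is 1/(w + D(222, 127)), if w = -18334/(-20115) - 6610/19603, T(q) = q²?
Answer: 394314345/265599995437 ≈ 0.0014846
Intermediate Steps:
D(F, p) = 324 + F + p (D(F, p) = (F + p) + 18² = (F + p) + 324 = 324 + F + p)
w = 226441252/394314345 (w = -18334*(-1/20115) - 6610*1/19603 = 18334/20115 - 6610/19603 = 226441252/394314345 ≈ 0.57427)
1/(w + D(222, 127)) = 1/(226441252/394314345 + (324 + 222 + 127)) = 1/(226441252/394314345 + 673) = 1/(265599995437/394314345) = 394314345/265599995437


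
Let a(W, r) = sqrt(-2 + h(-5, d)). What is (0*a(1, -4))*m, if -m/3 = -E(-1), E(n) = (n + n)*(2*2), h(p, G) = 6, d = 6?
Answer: 0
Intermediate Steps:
E(n) = 8*n (E(n) = (2*n)*4 = 8*n)
m = -24 (m = -(-3)*8*(-1) = -(-3)*(-8) = -3*8 = -24)
a(W, r) = 2 (a(W, r) = sqrt(-2 + 6) = sqrt(4) = 2)
(0*a(1, -4))*m = (0*2)*(-24) = 0*(-24) = 0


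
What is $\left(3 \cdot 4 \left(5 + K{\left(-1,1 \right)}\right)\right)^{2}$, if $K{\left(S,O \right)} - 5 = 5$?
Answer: $32400$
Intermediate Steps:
$K{\left(S,O \right)} = 10$ ($K{\left(S,O \right)} = 5 + 5 = 10$)
$\left(3 \cdot 4 \left(5 + K{\left(-1,1 \right)}\right)\right)^{2} = \left(3 \cdot 4 \left(5 + 10\right)\right)^{2} = \left(12 \cdot 15\right)^{2} = 180^{2} = 32400$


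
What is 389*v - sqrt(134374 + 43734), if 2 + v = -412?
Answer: -161046 - 2*sqrt(44527) ≈ -1.6147e+5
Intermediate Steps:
v = -414 (v = -2 - 412 = -414)
389*v - sqrt(134374 + 43734) = 389*(-414) - sqrt(134374 + 43734) = -161046 - sqrt(178108) = -161046 - 2*sqrt(44527)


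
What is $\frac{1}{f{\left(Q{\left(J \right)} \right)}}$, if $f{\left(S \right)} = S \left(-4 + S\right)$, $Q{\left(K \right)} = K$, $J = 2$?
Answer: $- \frac{1}{4} \approx -0.25$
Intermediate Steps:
$\frac{1}{f{\left(Q{\left(J \right)} \right)}} = \frac{1}{2 \left(-4 + 2\right)} = \frac{1}{2 \left(-2\right)} = \frac{1}{-4} = - \frac{1}{4}$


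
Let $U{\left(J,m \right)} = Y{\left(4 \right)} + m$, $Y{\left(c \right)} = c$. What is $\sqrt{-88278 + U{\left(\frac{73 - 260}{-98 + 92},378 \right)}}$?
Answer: $2 i \sqrt{21974} \approx 296.47 i$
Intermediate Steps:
$U{\left(J,m \right)} = 4 + m$
$\sqrt{-88278 + U{\left(\frac{73 - 260}{-98 + 92},378 \right)}} = \sqrt{-88278 + \left(4 + 378\right)} = \sqrt{-88278 + 382} = \sqrt{-87896} = 2 i \sqrt{21974}$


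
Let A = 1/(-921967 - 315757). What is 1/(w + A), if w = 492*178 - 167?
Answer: 1237724/108188217115 ≈ 1.1440e-5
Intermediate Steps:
w = 87409 (w = 87576 - 167 = 87409)
A = -1/1237724 (A = 1/(-1237724) = -1/1237724 ≈ -8.0793e-7)
1/(w + A) = 1/(87409 - 1/1237724) = 1/(108188217115/1237724) = 1237724/108188217115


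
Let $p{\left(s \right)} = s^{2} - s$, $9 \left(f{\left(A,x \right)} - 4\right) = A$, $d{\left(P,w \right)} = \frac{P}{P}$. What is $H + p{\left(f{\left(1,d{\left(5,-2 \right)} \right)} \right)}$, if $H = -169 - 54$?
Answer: $- \frac{17027}{81} \approx -210.21$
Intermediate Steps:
$d{\left(P,w \right)} = 1$
$f{\left(A,x \right)} = 4 + \frac{A}{9}$
$H = -223$ ($H = -169 - 54 = -223$)
$H + p{\left(f{\left(1,d{\left(5,-2 \right)} \right)} \right)} = -223 + \left(4 + \frac{1}{9} \cdot 1\right) \left(-1 + \left(4 + \frac{1}{9} \cdot 1\right)\right) = -223 + \left(4 + \frac{1}{9}\right) \left(-1 + \left(4 + \frac{1}{9}\right)\right) = -223 + \frac{37 \left(-1 + \frac{37}{9}\right)}{9} = -223 + \frac{37}{9} \cdot \frac{28}{9} = -223 + \frac{1036}{81} = - \frac{17027}{81}$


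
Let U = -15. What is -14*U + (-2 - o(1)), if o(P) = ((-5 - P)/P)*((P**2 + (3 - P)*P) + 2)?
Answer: 238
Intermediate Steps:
o(P) = (-5 - P)*(2 + P**2 + P*(3 - P))/P (o(P) = ((-5 - P)/P)*((P**2 + P*(3 - P)) + 2) = ((-5 - P)/P)*(2 + P**2 + P*(3 - P)) = (-5 - P)*(2 + P**2 + P*(3 - P))/P)
-14*U + (-2 - o(1)) = -14*(-15) + (-2 - (-17 - 10/1 - 3*1)) = 210 + (-2 - (-17 - 10*1 - 3)) = 210 + (-2 - (-17 - 10 - 3)) = 210 + (-2 - 1*(-30)) = 210 + (-2 + 30) = 210 + 28 = 238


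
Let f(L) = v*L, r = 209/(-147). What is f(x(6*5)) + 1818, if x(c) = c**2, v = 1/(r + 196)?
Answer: 52132554/28603 ≈ 1822.6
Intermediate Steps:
r = -209/147 (r = 209*(-1/147) = -209/147 ≈ -1.4218)
v = 147/28603 (v = 1/(-209/147 + 196) = 1/(28603/147) = 147/28603 ≈ 0.0051393)
f(L) = 147*L/28603
f(x(6*5)) + 1818 = 147*(6*5)**2/28603 + 1818 = (147/28603)*30**2 + 1818 = (147/28603)*900 + 1818 = 132300/28603 + 1818 = 52132554/28603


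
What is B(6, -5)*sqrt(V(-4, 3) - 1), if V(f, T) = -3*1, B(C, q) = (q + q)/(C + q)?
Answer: -20*I ≈ -20.0*I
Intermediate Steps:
B(C, q) = 2*q/(C + q) (B(C, q) = (2*q)/(C + q) = 2*q/(C + q))
V(f, T) = -3
B(6, -5)*sqrt(V(-4, 3) - 1) = (2*(-5)/(6 - 5))*sqrt(-3 - 1) = (2*(-5)/1)*sqrt(-4) = (2*(-5)*1)*(2*I) = -20*I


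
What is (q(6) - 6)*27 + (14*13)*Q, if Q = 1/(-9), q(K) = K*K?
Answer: 7108/9 ≈ 789.78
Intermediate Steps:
q(K) = K²
Q = -⅑ ≈ -0.11111
(q(6) - 6)*27 + (14*13)*Q = (6² - 6)*27 + (14*13)*(-⅑) = (36 - 6)*27 + 182*(-⅑) = 30*27 - 182/9 = 810 - 182/9 = 7108/9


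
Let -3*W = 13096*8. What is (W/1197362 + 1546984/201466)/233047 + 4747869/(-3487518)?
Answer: -22242201048181166748245/16338266032732083296286 ≈ -1.3614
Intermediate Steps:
W = -104768/3 (W = -13096*8/3 = -1/3*104768 = -104768/3 ≈ -34923.)
(W/1197362 + 1546984/201466)/233047 + 4747869/(-3487518) = (-104768/3/1197362 + 1546984/201466)/233047 + 4747869/(-3487518) = (-104768/3*1/1197362 + 1546984*(1/201466))*(1/233047) + 4747869*(-1/3487518) = (-52384/1796043 + 773492/100733)*(1/233047) - 527541/387502 = (1383948094684/180920799519)*(1/233047) - 527541/387502 = 1383948094684/42163049565504393 - 527541/387502 = -22242201048181166748245/16338266032732083296286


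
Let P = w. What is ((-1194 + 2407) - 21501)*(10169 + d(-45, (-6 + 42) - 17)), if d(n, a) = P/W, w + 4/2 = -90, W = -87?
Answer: -17950720960/87 ≈ -2.0633e+8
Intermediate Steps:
w = -92 (w = -2 - 90 = -92)
P = -92
d(n, a) = 92/87 (d(n, a) = -92/(-87) = -92*(-1/87) = 92/87)
((-1194 + 2407) - 21501)*(10169 + d(-45, (-6 + 42) - 17)) = ((-1194 + 2407) - 21501)*(10169 + 92/87) = (1213 - 21501)*(884795/87) = -20288*884795/87 = -17950720960/87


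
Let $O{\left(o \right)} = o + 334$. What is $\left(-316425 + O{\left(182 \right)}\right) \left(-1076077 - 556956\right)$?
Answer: $515889821997$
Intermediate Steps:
$O{\left(o \right)} = 334 + o$
$\left(-316425 + O{\left(182 \right)}\right) \left(-1076077 - 556956\right) = \left(-316425 + \left(334 + 182\right)\right) \left(-1076077 - 556956\right) = \left(-316425 + 516\right) \left(-1633033\right) = \left(-315909\right) \left(-1633033\right) = 515889821997$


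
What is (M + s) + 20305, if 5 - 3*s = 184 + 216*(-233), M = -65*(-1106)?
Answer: 326734/3 ≈ 1.0891e+5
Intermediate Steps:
M = 71890
s = 50149/3 (s = 5/3 - (184 + 216*(-233))/3 = 5/3 - (184 - 50328)/3 = 5/3 - ⅓*(-50144) = 5/3 + 50144/3 = 50149/3 ≈ 16716.)
(M + s) + 20305 = (71890 + 50149/3) + 20305 = 265819/3 + 20305 = 326734/3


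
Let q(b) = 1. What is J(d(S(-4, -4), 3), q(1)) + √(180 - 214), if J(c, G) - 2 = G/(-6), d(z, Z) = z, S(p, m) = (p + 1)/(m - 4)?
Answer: 11/6 + I*√34 ≈ 1.8333 + 5.831*I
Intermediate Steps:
S(p, m) = (1 + p)/(-4 + m)
J(c, G) = 2 - G/6 (J(c, G) = 2 + G/(-6) = 2 + G*(-⅙) = 2 - G/6)
J(d(S(-4, -4), 3), q(1)) + √(180 - 214) = (2 - ⅙*1) + √(180 - 214) = (2 - ⅙) + √(-34) = 11/6 + I*√34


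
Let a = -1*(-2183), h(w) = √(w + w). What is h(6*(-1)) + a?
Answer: 2183 + 2*I*√3 ≈ 2183.0 + 3.4641*I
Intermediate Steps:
h(w) = √2*√w (h(w) = √(2*w) = √2*√w)
a = 2183
h(6*(-1)) + a = √2*√(6*(-1)) + 2183 = √2*√(-6) + 2183 = √2*(I*√6) + 2183 = 2*I*√3 + 2183 = 2183 + 2*I*√3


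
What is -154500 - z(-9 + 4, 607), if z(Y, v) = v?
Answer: -155107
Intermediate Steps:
-154500 - z(-9 + 4, 607) = -154500 - 1*607 = -154500 - 607 = -155107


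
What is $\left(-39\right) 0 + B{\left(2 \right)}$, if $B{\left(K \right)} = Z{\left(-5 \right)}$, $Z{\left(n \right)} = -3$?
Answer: $-3$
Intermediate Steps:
$B{\left(K \right)} = -3$
$\left(-39\right) 0 + B{\left(2 \right)} = \left(-39\right) 0 - 3 = 0 - 3 = -3$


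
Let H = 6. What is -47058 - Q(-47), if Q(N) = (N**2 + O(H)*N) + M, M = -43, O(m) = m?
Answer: -48942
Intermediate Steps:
Q(N) = -43 + N**2 + 6*N (Q(N) = (N**2 + 6*N) - 43 = -43 + N**2 + 6*N)
-47058 - Q(-47) = -47058 - (-43 + (-47)**2 + 6*(-47)) = -47058 - (-43 + 2209 - 282) = -47058 - 1*1884 = -47058 - 1884 = -48942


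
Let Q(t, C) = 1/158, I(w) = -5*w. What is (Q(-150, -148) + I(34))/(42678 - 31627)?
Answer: -26859/1746058 ≈ -0.015383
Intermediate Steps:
Q(t, C) = 1/158
(Q(-150, -148) + I(34))/(42678 - 31627) = (1/158 - 5*34)/(42678 - 31627) = (1/158 - 170)/11051 = -26859/158*1/11051 = -26859/1746058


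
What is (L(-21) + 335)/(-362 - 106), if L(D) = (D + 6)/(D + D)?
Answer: -1565/2184 ≈ -0.71657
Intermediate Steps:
L(D) = (6 + D)/(2*D) (L(D) = (6 + D)/((2*D)) = (6 + D)*(1/(2*D)) = (6 + D)/(2*D))
(L(-21) + 335)/(-362 - 106) = ((½)*(6 - 21)/(-21) + 335)/(-362 - 106) = ((½)*(-1/21)*(-15) + 335)/(-468) = (5/14 + 335)*(-1/468) = (4695/14)*(-1/468) = -1565/2184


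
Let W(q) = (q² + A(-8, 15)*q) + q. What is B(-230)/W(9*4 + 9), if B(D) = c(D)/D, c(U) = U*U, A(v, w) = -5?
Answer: -46/369 ≈ -0.12466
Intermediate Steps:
c(U) = U²
W(q) = q² - 4*q (W(q) = (q² - 5*q) + q = q² - 4*q)
B(D) = D (B(D) = D²/D = D)
B(-230)/W(9*4 + 9) = -230*1/((-4 + (9*4 + 9))*(9*4 + 9)) = -230*1/((-4 + (36 + 9))*(36 + 9)) = -230*1/(45*(-4 + 45)) = -230/(45*41) = -230/1845 = -230*1/1845 = -46/369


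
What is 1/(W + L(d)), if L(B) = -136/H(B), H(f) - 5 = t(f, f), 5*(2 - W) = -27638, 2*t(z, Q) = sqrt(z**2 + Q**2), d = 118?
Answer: 119873485/662864115256 + 25075*sqrt(2)/662864115256 ≈ 0.00018090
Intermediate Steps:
t(z, Q) = sqrt(Q**2 + z**2)/2 (t(z, Q) = sqrt(z**2 + Q**2)/2 = sqrt(Q**2 + z**2)/2)
W = 27648/5 (W = 2 - 1/5*(-27638) = 2 + 27638/5 = 27648/5 ≈ 5529.6)
H(f) = 5 + sqrt(2)*sqrt(f**2)/2 (H(f) = 5 + sqrt(f**2 + f**2)/2 = 5 + sqrt(2*f**2)/2 = 5 + (sqrt(2)*sqrt(f**2))/2 = 5 + sqrt(2)*sqrt(f**2)/2)
L(B) = -136/(5 + sqrt(2)*sqrt(B**2)/2)
1/(W + L(d)) = 1/(27648/5 - 272/(10 + sqrt(2)*sqrt(118**2))) = 1/(27648/5 - 272/(10 + sqrt(2)*sqrt(13924))) = 1/(27648/5 - 272/(10 + sqrt(2)*118)) = 1/(27648/5 - 272/(10 + 118*sqrt(2)))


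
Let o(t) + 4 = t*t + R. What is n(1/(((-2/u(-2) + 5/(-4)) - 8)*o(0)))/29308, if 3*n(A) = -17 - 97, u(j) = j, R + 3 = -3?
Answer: -19/14654 ≈ -0.0012966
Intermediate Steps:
R = -6 (R = -3 - 3 = -6)
o(t) = -10 + t² (o(t) = -4 + (t*t - 6) = -4 + (t² - 6) = -4 + (-6 + t²) = -10 + t²)
n(A) = -38 (n(A) = (-17 - 97)/3 = (⅓)*(-114) = -38)
n(1/(((-2/u(-2) + 5/(-4)) - 8)*o(0)))/29308 = -38/29308 = -38*1/29308 = -19/14654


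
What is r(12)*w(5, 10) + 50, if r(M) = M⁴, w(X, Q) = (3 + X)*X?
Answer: 829490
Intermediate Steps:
w(X, Q) = X*(3 + X)
r(12)*w(5, 10) + 50 = 12⁴*(5*(3 + 5)) + 50 = 20736*(5*8) + 50 = 20736*40 + 50 = 829440 + 50 = 829490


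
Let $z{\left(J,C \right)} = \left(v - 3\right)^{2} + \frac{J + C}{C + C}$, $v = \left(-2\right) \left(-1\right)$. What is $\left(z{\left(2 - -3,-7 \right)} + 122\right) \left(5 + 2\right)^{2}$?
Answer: $6034$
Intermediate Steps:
$v = 2$
$z{\left(J,C \right)} = 1 + \frac{C + J}{2 C}$ ($z{\left(J,C \right)} = \left(2 - 3\right)^{2} + \frac{J + C}{C + C} = \left(-1\right)^{2} + \frac{C + J}{2 C} = 1 + \left(C + J\right) \frac{1}{2 C} = 1 + \frac{C + J}{2 C}$)
$\left(z{\left(2 - -3,-7 \right)} + 122\right) \left(5 + 2\right)^{2} = \left(\frac{\left(2 - -3\right) + 3 \left(-7\right)}{2 \left(-7\right)} + 122\right) \left(5 + 2\right)^{2} = \left(\frac{1}{2} \left(- \frac{1}{7}\right) \left(\left(2 + 3\right) - 21\right) + 122\right) 7^{2} = \left(\frac{1}{2} \left(- \frac{1}{7}\right) \left(5 - 21\right) + 122\right) 49 = \left(\frac{1}{2} \left(- \frac{1}{7}\right) \left(-16\right) + 122\right) 49 = \left(\frac{8}{7} + 122\right) 49 = \frac{862}{7} \cdot 49 = 6034$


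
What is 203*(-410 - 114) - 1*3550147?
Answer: -3656519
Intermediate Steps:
203*(-410 - 114) - 1*3550147 = 203*(-524) - 3550147 = -106372 - 3550147 = -3656519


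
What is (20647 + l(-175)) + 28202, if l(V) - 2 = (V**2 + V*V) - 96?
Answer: 110005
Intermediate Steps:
l(V) = -94 + 2*V**2 (l(V) = 2 + ((V**2 + V*V) - 96) = 2 + ((V**2 + V**2) - 96) = 2 + (2*V**2 - 96) = 2 + (-96 + 2*V**2) = -94 + 2*V**2)
(20647 + l(-175)) + 28202 = (20647 + (-94 + 2*(-175)**2)) + 28202 = (20647 + (-94 + 2*30625)) + 28202 = (20647 + (-94 + 61250)) + 28202 = (20647 + 61156) + 28202 = 81803 + 28202 = 110005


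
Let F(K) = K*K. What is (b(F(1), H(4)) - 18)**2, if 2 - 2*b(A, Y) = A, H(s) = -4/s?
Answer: 1225/4 ≈ 306.25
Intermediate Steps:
F(K) = K**2
b(A, Y) = 1 - A/2
(b(F(1), H(4)) - 18)**2 = ((1 - 1/2*1**2) - 18)**2 = ((1 - 1/2*1) - 18)**2 = ((1 - 1/2) - 18)**2 = (1/2 - 18)**2 = (-35/2)**2 = 1225/4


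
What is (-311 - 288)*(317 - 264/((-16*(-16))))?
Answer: -6056489/32 ≈ -1.8927e+5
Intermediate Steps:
(-311 - 288)*(317 - 264/((-16*(-16)))) = -599*(317 - 264/256) = -599*(317 - 264*1/256) = -599*(317 - 33/32) = -599*10111/32 = -6056489/32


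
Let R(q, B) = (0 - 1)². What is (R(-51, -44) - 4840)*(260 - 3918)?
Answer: 17701062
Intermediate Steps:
R(q, B) = 1 (R(q, B) = (-1)² = 1)
(R(-51, -44) - 4840)*(260 - 3918) = (1 - 4840)*(260 - 3918) = -4839*(-3658) = 17701062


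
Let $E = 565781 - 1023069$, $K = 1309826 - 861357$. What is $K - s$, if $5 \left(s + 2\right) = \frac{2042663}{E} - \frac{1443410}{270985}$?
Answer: $\frac{4274919747117639}{9532168360} \approx 4.4847 \cdot 10^{5}$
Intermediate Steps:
$K = 448469$ ($K = 1309826 - 861357 = 448469$)
$E = -457288$ ($E = 565781 - 1023069 = -457288$)
$s = - \frac{37734876799}{9532168360}$ ($s = -2 + \frac{\frac{2042663}{-457288} - \frac{1443410}{270985}}{5} = -2 + \frac{2042663 \left(- \frac{1}{457288}\right) - \frac{288682}{54197}}{5} = -2 + \frac{- \frac{2042663}{457288} - \frac{288682}{54197}}{5} = -2 + \frac{1}{5} \left(- \frac{18670540079}{1906433672}\right) = -2 - \frac{18670540079}{9532168360} = - \frac{37734876799}{9532168360} \approx -3.9587$)
$K - s = 448469 - - \frac{37734876799}{9532168360} = 448469 + \frac{37734876799}{9532168360} = \frac{4274919747117639}{9532168360}$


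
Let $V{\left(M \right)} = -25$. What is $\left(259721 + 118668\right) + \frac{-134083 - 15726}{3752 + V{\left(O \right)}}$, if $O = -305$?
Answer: $\frac{1410105994}{3727} \approx 3.7835 \cdot 10^{5}$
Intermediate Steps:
$\left(259721 + 118668\right) + \frac{-134083 - 15726}{3752 + V{\left(O \right)}} = \left(259721 + 118668\right) + \frac{-134083 - 15726}{3752 - 25} = 378389 - \frac{149809}{3727} = \frac{1410105994}{3727}$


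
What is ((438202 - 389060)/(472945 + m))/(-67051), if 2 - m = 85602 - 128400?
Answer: -49142/34581217995 ≈ -1.4211e-6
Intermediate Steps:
m = 42800 (m = 2 - (85602 - 128400) = 2 - 1*(-42798) = 2 + 42798 = 42800)
((438202 - 389060)/(472945 + m))/(-67051) = ((438202 - 389060)/(472945 + 42800))/(-67051) = (49142/515745)*(-1/67051) = -49142/34581217995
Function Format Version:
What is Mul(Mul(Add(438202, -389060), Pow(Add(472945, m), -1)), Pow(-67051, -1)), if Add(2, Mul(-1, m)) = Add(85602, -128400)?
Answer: Rational(-49142, 34581217995) ≈ -1.4211e-6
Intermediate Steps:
m = 42800 (m = Add(2, Mul(-1, Add(85602, -128400))) = Add(2, Mul(-1, -42798)) = Add(2, 42798) = 42800)
Mul(Mul(Add(438202, -389060), Pow(Add(472945, m), -1)), Pow(-67051, -1)) = Mul(Mul(Add(438202, -389060), Pow(Add(472945, 42800), -1)), Pow(-67051, -1)) = Mul(Mul(49142, Pow(515745, -1)), Rational(-1, 67051)) = Mul(Mul(49142, Rational(1, 515745)), Rational(-1, 67051)) = Mul(Rational(49142, 515745), Rational(-1, 67051)) = Rational(-49142, 34581217995)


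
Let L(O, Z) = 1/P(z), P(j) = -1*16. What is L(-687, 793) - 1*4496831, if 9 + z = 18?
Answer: -71949297/16 ≈ -4.4968e+6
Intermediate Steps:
z = 9 (z = -9 + 18 = 9)
P(j) = -16
L(O, Z) = -1/16 (L(O, Z) = 1/(-16) = -1/16)
L(-687, 793) - 1*4496831 = -1/16 - 1*4496831 = -1/16 - 4496831 = -71949297/16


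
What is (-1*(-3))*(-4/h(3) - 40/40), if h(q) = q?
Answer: -7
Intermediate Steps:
(-1*(-3))*(-4/h(3) - 40/40) = (-1*(-3))*(-4/3 - 40/40) = 3*(-4*⅓ - 40*1/40) = 3*(-4/3 - 1) = 3*(-7/3) = -7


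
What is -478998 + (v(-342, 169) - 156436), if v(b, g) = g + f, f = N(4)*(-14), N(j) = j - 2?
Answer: -635293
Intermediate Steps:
N(j) = -2 + j
f = -28 (f = (-2 + 4)*(-14) = 2*(-14) = -28)
v(b, g) = -28 + g (v(b, g) = g - 28 = -28 + g)
-478998 + (v(-342, 169) - 156436) = -478998 + ((-28 + 169) - 156436) = -478998 + (141 - 156436) = -478998 - 156295 = -635293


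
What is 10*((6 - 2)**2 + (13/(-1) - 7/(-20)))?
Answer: 67/2 ≈ 33.500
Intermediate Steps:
10*((6 - 2)**2 + (13/(-1) - 7/(-20))) = 10*(4**2 + (13*(-1) - 7*(-1/20))) = 10*(16 + (-13 + 7/20)) = 10*(16 - 253/20) = 10*(67/20) = 67/2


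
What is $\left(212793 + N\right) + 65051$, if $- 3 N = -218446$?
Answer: $\frac{1051978}{3} \approx 3.5066 \cdot 10^{5}$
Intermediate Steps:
$N = \frac{218446}{3}$ ($N = \left(- \frac{1}{3}\right) \left(-218446\right) = \frac{218446}{3} \approx 72815.0$)
$\left(212793 + N\right) + 65051 = \left(212793 + \frac{218446}{3}\right) + 65051 = \frac{856825}{3} + 65051 = \frac{1051978}{3}$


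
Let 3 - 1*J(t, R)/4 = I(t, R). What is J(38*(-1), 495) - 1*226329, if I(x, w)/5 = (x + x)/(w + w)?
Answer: -22405231/99 ≈ -2.2632e+5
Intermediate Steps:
I(x, w) = 5*x/w (I(x, w) = 5*((x + x)/(w + w)) = 5*((2*x)/((2*w))) = 5*((2*x)*(1/(2*w))) = 5*(x/w) = 5*x/w)
J(t, R) = 12 - 20*t/R
J(38*(-1), 495) - 1*226329 = (12 - 20*38*(-1)/495) - 1*226329 = (12 - 20*(-38)*1/495) - 226329 = (12 + 152/99) - 226329 = 1340/99 - 226329 = -22405231/99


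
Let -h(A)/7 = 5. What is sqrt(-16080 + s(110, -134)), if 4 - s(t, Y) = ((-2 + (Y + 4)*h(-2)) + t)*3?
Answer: 5*I*sqrt(1202) ≈ 173.35*I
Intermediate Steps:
h(A) = -35 (h(A) = -7*5 = -35)
s(t, Y) = 430 - 3*t + 105*Y (s(t, Y) = 4 - ((-2 + (Y + 4)*(-35)) + t)*3 = 4 - ((-2 + (4 + Y)*(-35)) + t)*3 = 4 - ((-2 + (-140 - 35*Y)) + t)*3 = 4 - ((-142 - 35*Y) + t)*3 = 4 - (-142 + t - 35*Y)*3 = 4 - (-426 - 105*Y + 3*t) = 4 + (426 - 3*t + 105*Y) = 430 - 3*t + 105*Y)
sqrt(-16080 + s(110, -134)) = sqrt(-16080 + (430 - 3*110 + 105*(-134))) = sqrt(-16080 + (430 - 330 - 14070)) = sqrt(-16080 - 13970) = sqrt(-30050) = 5*I*sqrt(1202)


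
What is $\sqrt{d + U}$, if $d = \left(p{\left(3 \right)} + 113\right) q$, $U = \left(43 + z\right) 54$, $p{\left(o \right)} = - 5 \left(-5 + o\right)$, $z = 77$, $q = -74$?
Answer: $i \sqrt{2622} \approx 51.205 i$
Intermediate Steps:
$p{\left(o \right)} = 25 - 5 o$
$U = 6480$ ($U = \left(43 + 77\right) 54 = 120 \cdot 54 = 6480$)
$d = -9102$ ($d = \left(\left(25 - 15\right) + 113\right) \left(-74\right) = \left(10 + 113\right) \left(-74\right) = 123 \left(-74\right) = -9102$)
$\sqrt{d + U} = \sqrt{-9102 + 6480} = \sqrt{-2622} = i \sqrt{2622}$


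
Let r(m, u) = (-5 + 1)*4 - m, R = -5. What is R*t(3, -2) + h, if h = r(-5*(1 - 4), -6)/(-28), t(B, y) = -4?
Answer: 591/28 ≈ 21.107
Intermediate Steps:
r(m, u) = -16 - m (r(m, u) = -4*4 - m = -16 - m)
h = 31/28 (h = (-16 - (-5)*(1 - 4))/(-28) = (-16 - (-5)*(-3))*(-1/28) = (-16 - 1*15)*(-1/28) = (-16 - 15)*(-1/28) = -31*(-1/28) = 31/28 ≈ 1.1071)
R*t(3, -2) + h = -5*(-4) + 31/28 = 20 + 31/28 = 591/28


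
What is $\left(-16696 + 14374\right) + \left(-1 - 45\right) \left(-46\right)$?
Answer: $-206$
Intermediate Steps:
$\left(-16696 + 14374\right) + \left(-1 - 45\right) \left(-46\right) = -2322 - -2116 = -2322 + 2116 = -206$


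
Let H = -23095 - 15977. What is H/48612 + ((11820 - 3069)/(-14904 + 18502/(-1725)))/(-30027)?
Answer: -838434035637133/1043175323599018 ≈ -0.80373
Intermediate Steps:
H = -39072
H/48612 + ((11820 - 3069)/(-14904 + 18502/(-1725)))/(-30027) = -39072/48612 + ((11820 - 3069)/(-14904 + 18502/(-1725)))/(-30027) = -39072*1/48612 + (8751/(-14904 + 18502*(-1/1725)))*(-1/30027) = -3256/4051 + (8751/(-14904 - 18502/1725))*(-1/30027) = -3256/4051 + (8751/(-25727902/1725))*(-1/30027) = -3256/4051 + (8751*(-1725/25727902))*(-1/30027) = -3256/4051 - 15095475/25727902*(-1/30027) = -3256/4051 + 5031825/257510571118 = -838434035637133/1043175323599018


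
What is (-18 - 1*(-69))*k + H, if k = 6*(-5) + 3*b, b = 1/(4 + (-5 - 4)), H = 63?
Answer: -7488/5 ≈ -1497.6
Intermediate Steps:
b = -1/5 (b = 1/(4 - 9) = 1/(-5) = -1/5 ≈ -0.20000)
k = -153/5 (k = 6*(-5) + 3*(-1/5) = -30 - 3/5 = -153/5 ≈ -30.600)
(-18 - 1*(-69))*k + H = (-18 - 1*(-69))*(-153/5) + 63 = (-18 + 69)*(-153/5) + 63 = 51*(-153/5) + 63 = -7803/5 + 63 = -7488/5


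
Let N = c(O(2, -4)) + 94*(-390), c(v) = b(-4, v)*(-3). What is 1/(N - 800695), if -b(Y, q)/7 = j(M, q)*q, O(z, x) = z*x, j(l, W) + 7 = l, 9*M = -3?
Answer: -1/836123 ≈ -1.1960e-6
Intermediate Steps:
M = -⅓ (M = (⅑)*(-3) = -⅓ ≈ -0.33333)
j(l, W) = -7 + l
O(z, x) = x*z
b(Y, q) = 154*q/3 (b(Y, q) = -7*(-7 - ⅓)*q = -(-154)*q/3 = 154*q/3)
c(v) = -154*v (c(v) = (154*v/3)*(-3) = -154*v)
N = -35428 (N = -(-616)*2 + 94*(-390) = -154*(-8) - 36660 = 1232 - 36660 = -35428)
1/(N - 800695) = 1/(-35428 - 800695) = 1/(-836123) = -1/836123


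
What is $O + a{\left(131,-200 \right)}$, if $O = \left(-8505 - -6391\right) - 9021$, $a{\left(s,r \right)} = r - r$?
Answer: $-11135$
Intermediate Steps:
$a{\left(s,r \right)} = 0$
$O = -11135$ ($O = \left(-8505 + 6391\right) - 9021 = -2114 - 9021 = -11135$)
$O + a{\left(131,-200 \right)} = -11135 + 0 = -11135$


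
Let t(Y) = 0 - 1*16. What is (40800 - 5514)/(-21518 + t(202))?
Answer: -5881/3589 ≈ -1.6386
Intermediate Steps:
t(Y) = -16 (t(Y) = 0 - 16 = -16)
(40800 - 5514)/(-21518 + t(202)) = (40800 - 5514)/(-21518 - 16) = 35286/(-21534) = 35286*(-1/21534) = -5881/3589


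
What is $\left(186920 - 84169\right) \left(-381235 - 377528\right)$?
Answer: $-77963657013$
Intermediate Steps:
$\left(186920 - 84169\right) \left(-381235 - 377528\right) = 102751 \left(-758763\right) = -77963657013$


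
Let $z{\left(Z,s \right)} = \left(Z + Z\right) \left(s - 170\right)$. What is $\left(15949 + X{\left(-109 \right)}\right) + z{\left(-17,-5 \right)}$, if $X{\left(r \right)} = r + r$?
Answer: $21681$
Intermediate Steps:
$z{\left(Z,s \right)} = 2 Z \left(-170 + s\right)$
$X{\left(r \right)} = 2 r$
$\left(15949 + X{\left(-109 \right)}\right) + z{\left(-17,-5 \right)} = \left(15949 + 2 \left(-109\right)\right) + 2 \left(-17\right) \left(-170 - 5\right) = \left(15949 - 218\right) + 2 \left(-17\right) \left(-175\right) = 15731 + 5950 = 21681$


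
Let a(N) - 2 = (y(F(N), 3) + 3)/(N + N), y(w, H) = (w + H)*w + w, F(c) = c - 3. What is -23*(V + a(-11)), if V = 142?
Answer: -6325/2 ≈ -3162.5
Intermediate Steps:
F(c) = -3 + c
y(w, H) = w + w*(H + w) (y(w, H) = (H + w)*w + w = w*(H + w) + w = w + w*(H + w))
a(N) = 2 + (3 + (1 + N)*(-3 + N))/(2*N) (a(N) = 2 + ((-3 + N)*(1 + 3 + (-3 + N)) + 3)/(N + N) = 2 + ((-3 + N)*(1 + N) + 3)/((2*N)) = 2 + ((1 + N)*(-3 + N) + 3)*(1/(2*N)) = 2 + (3 + (1 + N)*(-3 + N))*(1/(2*N)) = 2 + (3 + (1 + N)*(-3 + N))/(2*N))
-23*(V + a(-11)) = -23*(142 + (1 + (1/2)*(-11))) = -23*(142 + (1 - 11/2)) = -23*(142 - 9/2) = -23*275/2 = -6325/2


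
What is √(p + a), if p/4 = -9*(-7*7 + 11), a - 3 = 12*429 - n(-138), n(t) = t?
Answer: √6657 ≈ 81.590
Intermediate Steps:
a = 5289 (a = 3 + (12*429 - 1*(-138)) = 3 + (5148 + 138) = 3 + 5286 = 5289)
p = 1368 (p = 4*(-9*(-7*7 + 11)) = 4*(-9*(-49 + 11)) = 4*(-9*(-38)) = 4*342 = 1368)
√(p + a) = √(1368 + 5289) = √6657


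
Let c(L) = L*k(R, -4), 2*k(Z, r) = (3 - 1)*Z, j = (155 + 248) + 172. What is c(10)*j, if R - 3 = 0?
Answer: 17250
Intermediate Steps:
R = 3 (R = 3 + 0 = 3)
j = 575 (j = 403 + 172 = 575)
k(Z, r) = Z (k(Z, r) = ((3 - 1)*Z)/2 = (2*Z)/2 = Z)
c(L) = 3*L (c(L) = L*3 = 3*L)
c(10)*j = (3*10)*575 = 30*575 = 17250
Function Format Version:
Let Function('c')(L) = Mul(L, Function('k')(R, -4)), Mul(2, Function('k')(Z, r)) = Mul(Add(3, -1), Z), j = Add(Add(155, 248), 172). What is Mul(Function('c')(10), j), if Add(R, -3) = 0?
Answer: 17250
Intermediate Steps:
R = 3 (R = Add(3, 0) = 3)
j = 575 (j = Add(403, 172) = 575)
Function('k')(Z, r) = Z (Function('k')(Z, r) = Mul(Rational(1, 2), Mul(Add(3, -1), Z)) = Mul(Rational(1, 2), Mul(2, Z)) = Z)
Function('c')(L) = Mul(3, L) (Function('c')(L) = Mul(L, 3) = Mul(3, L))
Mul(Function('c')(10), j) = Mul(Mul(3, 10), 575) = Mul(30, 575) = 17250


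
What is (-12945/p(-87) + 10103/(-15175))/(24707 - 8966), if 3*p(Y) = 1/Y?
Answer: 51270927772/238869675 ≈ 214.64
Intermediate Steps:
p(Y) = 1/(3*Y)
(-12945/p(-87) + 10103/(-15175))/(24707 - 8966) = (-12945/((⅓)/(-87)) + 10103/(-15175))/(24707 - 8966) = (-12945/((⅓)*(-1/87)) + 10103*(-1/15175))/15741 = (-12945/(-1/261) - 10103/15175)*(1/15741) = (-12945*(-261) - 10103/15175)*(1/15741) = (3378645 - 10103/15175)*(1/15741) = (51270927772/15175)*(1/15741) = 51270927772/238869675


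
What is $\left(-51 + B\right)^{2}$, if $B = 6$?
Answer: $2025$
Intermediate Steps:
$\left(-51 + B\right)^{2} = \left(-51 + 6\right)^{2} = \left(-45\right)^{2} = 2025$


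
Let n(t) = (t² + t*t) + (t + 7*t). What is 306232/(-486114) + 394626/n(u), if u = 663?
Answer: -6584268265/35828303199 ≈ -0.18377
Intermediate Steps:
n(t) = 2*t² + 8*t (n(t) = (t² + t²) + 8*t = 2*t² + 8*t)
306232/(-486114) + 394626/n(u) = 306232/(-486114) + 394626/((2*663*(4 + 663))) = 306232*(-1/486114) + 394626/((2*663*667)) = -153116/243057 + 394626/884442 = -153116/243057 + 394626*(1/884442) = -153116/243057 + 65771/147407 = -6584268265/35828303199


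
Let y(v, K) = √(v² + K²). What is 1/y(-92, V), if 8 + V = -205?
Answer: √53833/53833 ≈ 0.0043100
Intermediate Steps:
V = -213 (V = -8 - 205 = -213)
y(v, K) = √(K² + v²)
1/y(-92, V) = 1/(√((-213)² + (-92)²)) = 1/(√(45369 + 8464)) = 1/(√53833) = √53833/53833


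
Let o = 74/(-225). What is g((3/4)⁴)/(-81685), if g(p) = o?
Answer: 74/18379125 ≈ 4.0263e-6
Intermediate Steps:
o = -74/225 (o = 74*(-1/225) = -74/225 ≈ -0.32889)
g(p) = -74/225
g((3/4)⁴)/(-81685) = -74/225/(-81685) = -74/225*(-1/81685) = 74/18379125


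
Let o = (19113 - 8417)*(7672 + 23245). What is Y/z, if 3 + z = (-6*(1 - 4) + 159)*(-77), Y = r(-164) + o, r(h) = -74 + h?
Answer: -165343997/6816 ≈ -24258.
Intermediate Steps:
o = 330688232 (o = 10696*30917 = 330688232)
Y = 330687994 (Y = (-74 - 164) + 330688232 = -238 + 330688232 = 330687994)
z = -13632 (z = -3 + (-6*(1 - 4) + 159)*(-77) = -3 + (-6*(-3) + 159)*(-77) = -3 + (18 + 159)*(-77) = -3 + 177*(-77) = -3 - 13629 = -13632)
Y/z = 330687994/(-13632) = 330687994*(-1/13632) = -165343997/6816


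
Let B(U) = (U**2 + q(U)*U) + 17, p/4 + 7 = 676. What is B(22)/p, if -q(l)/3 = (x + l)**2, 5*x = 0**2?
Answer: -47/4 ≈ -11.750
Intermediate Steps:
x = 0 (x = (1/5)*0**2 = (1/5)*0 = 0)
q(l) = -3*l**2 (q(l) = -3*(0 + l)**2 = -3*l**2)
p = 2676 (p = -28 + 4*676 = -28 + 2704 = 2676)
B(U) = 17 + U**2 - 3*U**3 (B(U) = (U**2 + (-3*U**2)*U) + 17 = (U**2 - 3*U**3) + 17 = 17 + U**2 - 3*U**3)
B(22)/p = (17 + 22**2 - 3*22**3)/2676 = (17 + 484 - 3*10648)*(1/2676) = (17 + 484 - 31944)*(1/2676) = -31443*1/2676 = -47/4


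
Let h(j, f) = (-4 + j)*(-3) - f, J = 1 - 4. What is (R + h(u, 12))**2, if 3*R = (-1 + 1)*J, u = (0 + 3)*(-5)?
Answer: 2025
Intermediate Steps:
J = -3
u = -15 (u = 3*(-5) = -15)
R = 0 (R = ((-1 + 1)*(-3))/3 = (0*(-3))/3 = (1/3)*0 = 0)
h(j, f) = 12 - f - 3*j (h(j, f) = (12 - 3*j) - f = 12 - f - 3*j)
(R + h(u, 12))**2 = (0 + (12 - 1*12 - 3*(-15)))**2 = (0 + (12 - 12 + 45))**2 = (0 + 45)**2 = 45**2 = 2025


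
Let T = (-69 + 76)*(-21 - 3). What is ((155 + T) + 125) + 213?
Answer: 325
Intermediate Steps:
T = -168 (T = 7*(-24) = -168)
((155 + T) + 125) + 213 = ((155 - 168) + 125) + 213 = (-13 + 125) + 213 = 112 + 213 = 325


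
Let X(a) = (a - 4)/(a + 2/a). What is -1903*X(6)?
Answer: -11418/19 ≈ -600.95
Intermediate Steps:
X(a) = (-4 + a)/(a + 2/a)
-1903*X(6) = -11418*(-4 + 6)/(2 + 6²) = -11418*2/(2 + 36) = -11418*2/38 = -1903*6/19 = -11418/19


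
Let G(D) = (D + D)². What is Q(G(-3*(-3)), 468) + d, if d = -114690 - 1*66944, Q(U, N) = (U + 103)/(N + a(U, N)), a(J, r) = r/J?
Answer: -767399807/4225 ≈ -1.8163e+5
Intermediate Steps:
G(D) = 4*D² (G(D) = (2*D)² = 4*D²)
Q(U, N) = (103 + U)/(N + N/U) (Q(U, N) = (U + 103)/(N + N/U) = (103 + U)/(N + N/U))
d = -181634 (d = -114690 - 66944 = -181634)
Q(G(-3*(-3)), 468) + d = (4*(-3*(-3))²)*(103 + 4*(-3*(-3))²)/(468*(1 + 4*(-3*(-3))²)) - 181634 = (4*9²)*(1/468)*(103 + 4*9²)/(1 + 4*9²) - 181634 = (4*81)*(1/468)*(103 + 4*81)/(1 + 4*81) - 181634 = 324*(1/468)*(103 + 324)/(1 + 324) - 181634 = 324*(1/468)*427/325 - 181634 = 324*(1/468)*(1/325)*427 - 181634 = 3843/4225 - 181634 = -767399807/4225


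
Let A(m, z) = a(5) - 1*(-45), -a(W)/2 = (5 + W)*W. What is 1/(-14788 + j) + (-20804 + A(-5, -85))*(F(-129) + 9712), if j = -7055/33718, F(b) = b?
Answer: -99671814663767401/498628839 ≈ -1.9989e+8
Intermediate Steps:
j = -7055/33718 (j = -7055*1/33718 = -7055/33718 ≈ -0.20924)
a(W) = -2*W*(5 + W) (a(W) = -2*(5 + W)*W = -2*W*(5 + W))
A(m, z) = -55 (A(m, z) = -2*5*(5 + 5) - 1*(-45) = -2*5*10 + 45 = -100 + 45 = -55)
1/(-14788 + j) + (-20804 + A(-5, -85))*(F(-129) + 9712) = 1/(-14788 - 7055/33718) + (-20804 - 55)*(-129 + 9712) = 1/(-498628839/33718) - 20859*9583 = -33718/498628839 - 199891797 = -99671814663767401/498628839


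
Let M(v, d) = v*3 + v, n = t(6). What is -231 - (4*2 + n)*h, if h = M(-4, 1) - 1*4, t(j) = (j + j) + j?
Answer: 289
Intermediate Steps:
t(j) = 3*j (t(j) = 2*j + j = 3*j)
n = 18 (n = 3*6 = 18)
M(v, d) = 4*v (M(v, d) = 3*v + v = 4*v)
h = -20 (h = 4*(-4) - 1*4 = -16 - 4 = -20)
-231 - (4*2 + n)*h = -231 - (4*2 + 18)*(-20) = -231 - (8 + 18)*(-20) = -231 - 26*(-20) = -231 - 1*(-520) = -231 + 520 = 289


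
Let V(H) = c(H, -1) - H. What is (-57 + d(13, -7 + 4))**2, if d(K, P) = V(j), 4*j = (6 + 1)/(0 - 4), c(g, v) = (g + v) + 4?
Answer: 2916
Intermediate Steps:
c(g, v) = 4 + g + v
j = -7/16 (j = ((6 + 1)/(0 - 4))/4 = (7/(-4))/4 = (7*(-1/4))/4 = (1/4)*(-7/4) = -7/16 ≈ -0.43750)
V(H) = 3 (V(H) = (4 + H - 1) - H = (3 + H) - H = 3)
d(K, P) = 3
(-57 + d(13, -7 + 4))**2 = (-57 + 3)**2 = (-54)**2 = 2916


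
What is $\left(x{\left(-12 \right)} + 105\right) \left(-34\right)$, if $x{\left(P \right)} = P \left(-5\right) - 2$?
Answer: $-5542$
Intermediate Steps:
$x{\left(P \right)} = -2 - 5 P$ ($x{\left(P \right)} = - 5 P - 2 = -2 - 5 P$)
$\left(x{\left(-12 \right)} + 105\right) \left(-34\right) = \left(\left(-2 - -60\right) + 105\right) \left(-34\right) = \left(\left(-2 + 60\right) + 105\right) \left(-34\right) = \left(58 + 105\right) \left(-34\right) = 163 \left(-34\right) = -5542$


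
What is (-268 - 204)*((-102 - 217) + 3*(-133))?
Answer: 338896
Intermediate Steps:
(-268 - 204)*((-102 - 217) + 3*(-133)) = -472*(-319 - 399) = -472*(-718) = 338896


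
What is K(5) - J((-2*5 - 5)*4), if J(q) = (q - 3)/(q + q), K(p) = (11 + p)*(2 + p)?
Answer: 4459/40 ≈ 111.47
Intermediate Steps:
K(p) = (2 + p)*(11 + p)
J(q) = (-3 + q)/(2*q) (J(q) = (-3 + q)/((2*q)) = (-3 + q)*(1/(2*q)) = (-3 + q)/(2*q))
K(5) - J((-2*5 - 5)*4) = (22 + 5² + 13*5) - (-3 + (-2*5 - 5)*4)/(2*((-2*5 - 5)*4)) = (22 + 25 + 65) - (-3 + (-10 - 5)*4)/(2*((-10 - 5)*4)) = 112 - (-3 - 15*4)/(2*((-15*4))) = 112 - (-3 - 60)/(2*(-60)) = 112 - (-1)*(-63)/(2*60) = 112 - 1*21/40 = 112 - 21/40 = 4459/40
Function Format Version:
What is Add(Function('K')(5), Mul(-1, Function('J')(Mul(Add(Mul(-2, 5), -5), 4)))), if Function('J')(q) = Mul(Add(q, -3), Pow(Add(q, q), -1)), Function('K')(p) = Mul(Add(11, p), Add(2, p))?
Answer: Rational(4459, 40) ≈ 111.47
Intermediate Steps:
Function('K')(p) = Mul(Add(2, p), Add(11, p))
Function('J')(q) = Mul(Rational(1, 2), Pow(q, -1), Add(-3, q)) (Function('J')(q) = Mul(Add(-3, q), Pow(Mul(2, q), -1)) = Mul(Add(-3, q), Mul(Rational(1, 2), Pow(q, -1))) = Mul(Rational(1, 2), Pow(q, -1), Add(-3, q)))
Add(Function('K')(5), Mul(-1, Function('J')(Mul(Add(Mul(-2, 5), -5), 4)))) = Add(Add(22, Pow(5, 2), Mul(13, 5)), Mul(-1, Mul(Rational(1, 2), Pow(Mul(Add(Mul(-2, 5), -5), 4), -1), Add(-3, Mul(Add(Mul(-2, 5), -5), 4))))) = Add(Add(22, 25, 65), Mul(-1, Mul(Rational(1, 2), Pow(Mul(Add(-10, -5), 4), -1), Add(-3, Mul(Add(-10, -5), 4))))) = Add(112, Mul(-1, Mul(Rational(1, 2), Pow(Mul(-15, 4), -1), Add(-3, Mul(-15, 4))))) = Add(112, Mul(-1, Mul(Rational(1, 2), Pow(-60, -1), Add(-3, -60)))) = Add(112, Mul(-1, Mul(Rational(1, 2), Rational(-1, 60), -63))) = Add(112, Mul(-1, Rational(21, 40))) = Add(112, Rational(-21, 40)) = Rational(4459, 40)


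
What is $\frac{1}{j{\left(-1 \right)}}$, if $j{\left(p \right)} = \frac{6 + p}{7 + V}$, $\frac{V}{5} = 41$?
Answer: $\frac{212}{5} \approx 42.4$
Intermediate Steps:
$V = 205$ ($V = 5 \cdot 41 = 205$)
$j{\left(p \right)} = \frac{3}{106} + \frac{p}{212}$ ($j{\left(p \right)} = \frac{6 + p}{7 + 205} = \frac{6 + p}{212} = \left(6 + p\right) \frac{1}{212} = \frac{3}{106} + \frac{p}{212}$)
$\frac{1}{j{\left(-1 \right)}} = \frac{1}{\frac{3}{106} + \frac{1}{212} \left(-1\right)} = \frac{1}{\frac{3}{106} - \frac{1}{212}} = \frac{1}{\frac{5}{212}} = \frac{212}{5}$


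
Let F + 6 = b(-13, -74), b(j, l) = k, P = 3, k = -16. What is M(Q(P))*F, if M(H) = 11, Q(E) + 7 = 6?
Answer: -242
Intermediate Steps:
b(j, l) = -16
Q(E) = -1 (Q(E) = -7 + 6 = -1)
F = -22 (F = -6 - 16 = -22)
M(Q(P))*F = 11*(-22) = -242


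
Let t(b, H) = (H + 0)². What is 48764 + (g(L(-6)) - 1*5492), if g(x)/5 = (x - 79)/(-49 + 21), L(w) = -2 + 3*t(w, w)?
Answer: 1211481/28 ≈ 43267.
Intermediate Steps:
t(b, H) = H²
L(w) = -2 + 3*w²
g(x) = 395/28 - 5*x/28 (g(x) = 5*((x - 79)/(-49 + 21)) = 5*((-79 + x)/(-28)) = 5*((-79 + x)*(-1/28)) = 5*(79/28 - x/28) = 395/28 - 5*x/28)
48764 + (g(L(-6)) - 1*5492) = 48764 + ((395/28 - 5*(-2 + 3*(-6)²)/28) - 1*5492) = 48764 + ((395/28 - 5*(-2 + 3*36)/28) - 5492) = 48764 + ((395/28 - 5*(-2 + 108)/28) - 5492) = 48764 + ((395/28 - 5/28*106) - 5492) = 48764 + ((395/28 - 265/14) - 5492) = 48764 + (-135/28 - 5492) = 48764 - 153911/28 = 1211481/28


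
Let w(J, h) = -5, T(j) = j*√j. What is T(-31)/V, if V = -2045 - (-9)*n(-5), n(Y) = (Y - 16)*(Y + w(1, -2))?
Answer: I*√31/5 ≈ 1.1136*I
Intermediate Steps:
T(j) = j^(3/2)
n(Y) = (-16 + Y)*(-5 + Y) (n(Y) = (Y - 16)*(Y - 5) = (-16 + Y)*(-5 + Y))
V = -155 (V = -2045 - (-9)*(80 + (-5)² - 21*(-5)) = -2045 - (-9)*(80 + 25 + 105) = -2045 - (-9)*210 = -2045 - 1*(-1890) = -2045 + 1890 = -155)
T(-31)/V = (-31)^(3/2)/(-155) = -31*I*√31*(-1/155) = I*√31/5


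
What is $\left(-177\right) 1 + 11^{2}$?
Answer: $-56$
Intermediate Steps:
$\left(-177\right) 1 + 11^{2} = -177 + 121 = -56$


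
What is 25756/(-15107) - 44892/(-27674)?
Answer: -17294050/209035559 ≈ -0.082733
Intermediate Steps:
25756/(-15107) - 44892/(-27674) = 25756*(-1/15107) - 44892*(-1/27674) = -25756/15107 + 22446/13837 = -17294050/209035559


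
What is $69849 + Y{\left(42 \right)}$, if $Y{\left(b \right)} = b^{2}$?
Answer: $71613$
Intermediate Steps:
$69849 + Y{\left(42 \right)} = 69849 + 42^{2} = 69849 + 1764 = 71613$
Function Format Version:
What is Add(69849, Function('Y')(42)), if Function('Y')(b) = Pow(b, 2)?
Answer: 71613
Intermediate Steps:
Add(69849, Function('Y')(42)) = Add(69849, Pow(42, 2)) = Add(69849, 1764) = 71613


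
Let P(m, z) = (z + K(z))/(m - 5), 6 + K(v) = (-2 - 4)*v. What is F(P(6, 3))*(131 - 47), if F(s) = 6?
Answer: 504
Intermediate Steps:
K(v) = -6 - 6*v (K(v) = -6 + (-2 - 4)*v = -6 - 6*v)
P(m, z) = (-6 - 5*z)/(-5 + m) (P(m, z) = (z + (-6 - 6*z))/(m - 5) = (-6 - 5*z)/(-5 + m))
F(P(6, 3))*(131 - 47) = 6*(131 - 47) = 6*84 = 504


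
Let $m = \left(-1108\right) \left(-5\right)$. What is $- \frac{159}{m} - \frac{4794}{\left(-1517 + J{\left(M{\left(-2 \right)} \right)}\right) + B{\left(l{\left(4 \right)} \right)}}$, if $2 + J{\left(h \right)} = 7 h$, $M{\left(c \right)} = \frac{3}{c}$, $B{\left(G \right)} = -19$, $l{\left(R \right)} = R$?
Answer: $\frac{52625097}{17157380} \approx 3.0672$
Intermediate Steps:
$m = 5540$
$J{\left(h \right)} = -2 + 7 h$
$- \frac{159}{m} - \frac{4794}{\left(-1517 + J{\left(M{\left(-2 \right)} \right)}\right) + B{\left(l{\left(4 \right)} \right)}} = - \frac{159}{5540} - \frac{4794}{\left(-1517 + \left(-2 + 7 \frac{3}{-2}\right)\right) - 19} = \left(-159\right) \frac{1}{5540} - \frac{4794}{\left(-1517 + \left(-2 + 7 \cdot 3 \left(- \frac{1}{2}\right)\right)\right) - 19} = - \frac{159}{5540} - \frac{4794}{\left(-1517 + \left(-2 + 7 \left(- \frac{3}{2}\right)\right)\right) - 19} = - \frac{159}{5540} - \frac{4794}{\left(-1517 - \frac{25}{2}\right) - 19} = - \frac{159}{5540} - \frac{4794}{- \frac{3059}{2} - 19} = - \frac{159}{5540} - \frac{4794}{- \frac{3097}{2}} = - \frac{159}{5540} - - \frac{9588}{3097} = - \frac{159}{5540} + \frac{9588}{3097} = \frac{52625097}{17157380}$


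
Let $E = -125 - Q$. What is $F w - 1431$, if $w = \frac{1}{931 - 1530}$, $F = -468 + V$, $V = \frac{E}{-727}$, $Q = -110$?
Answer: $- \frac{622821642}{435473} \approx -1430.2$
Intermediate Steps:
$E = -15$ ($E = -125 - -110 = -125 + 110 = -15$)
$V = \frac{15}{727}$ ($V = - \frac{15}{-727} = \left(-15\right) \left(- \frac{1}{727}\right) = \frac{15}{727} \approx 0.020633$)
$F = - \frac{340221}{727}$ ($F = -468 + \frac{15}{727} = - \frac{340221}{727} \approx -467.98$)
$w = - \frac{1}{599}$ ($w = \frac{1}{-599} = - \frac{1}{599} \approx -0.0016694$)
$F w - 1431 = \left(- \frac{340221}{727}\right) \left(- \frac{1}{599}\right) - 1431 = \frac{340221}{435473} - 1431 = - \frac{622821642}{435473}$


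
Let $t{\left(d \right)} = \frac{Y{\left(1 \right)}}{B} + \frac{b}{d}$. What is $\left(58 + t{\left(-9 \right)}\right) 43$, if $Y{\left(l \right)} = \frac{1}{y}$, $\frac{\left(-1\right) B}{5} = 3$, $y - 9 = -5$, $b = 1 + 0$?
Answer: $\frac{447931}{180} \approx 2488.5$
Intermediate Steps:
$b = 1$
$y = 4$ ($y = 9 - 5 = 4$)
$B = -15$ ($B = \left(-5\right) 3 = -15$)
$Y{\left(l \right)} = \frac{1}{4}$
$t{\left(d \right)} = - \frac{1}{60} + \frac{1}{d}$ ($t{\left(d \right)} = \frac{1}{4 \left(-15\right)} + 1 \frac{1}{d} = \frac{1}{4} \left(- \frac{1}{15}\right) + \frac{1}{d} = - \frac{1}{60} + \frac{1}{d}$)
$\left(58 + t{\left(-9 \right)}\right) 43 = \left(58 + \frac{60 - -9}{60 \left(-9\right)}\right) 43 = \left(58 + \frac{1}{60} \left(- \frac{1}{9}\right) \left(60 + 9\right)\right) 43 = \left(58 + \frac{1}{60} \left(- \frac{1}{9}\right) 69\right) 43 = \left(58 - \frac{23}{180}\right) 43 = \frac{10417}{180} \cdot 43 = \frac{447931}{180}$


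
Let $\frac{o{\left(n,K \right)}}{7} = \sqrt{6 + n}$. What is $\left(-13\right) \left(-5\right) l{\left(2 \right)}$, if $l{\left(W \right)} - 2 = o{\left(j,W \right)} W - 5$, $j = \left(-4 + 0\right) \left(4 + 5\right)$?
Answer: $-195 + 910 i \sqrt{30} \approx -195.0 + 4984.3 i$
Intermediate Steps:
$j = -36$ ($j = \left(-4\right) 9 = -36$)
$o{\left(n,K \right)} = 7 \sqrt{6 + n}$
$l{\left(W \right)} = -3 + 7 i W \sqrt{30}$ ($l{\left(W \right)} = 2 + \left(7 \sqrt{6 - 36} W - 5\right) = 2 + \left(7 \sqrt{-30} W - 5\right) = 2 + \left(7 i \sqrt{30} W - 5\right) = 2 + \left(7 i W \sqrt{30} - 5\right) = 2 + \left(-5 + 7 i W \sqrt{30}\right) = -3 + 7 i W \sqrt{30}$)
$\left(-13\right) \left(-5\right) l{\left(2 \right)} = \left(-13\right) \left(-5\right) \left(-3 + 7 i 2 \sqrt{30}\right) = 65 \left(-3 + 14 i \sqrt{30}\right) = -195 + 910 i \sqrt{30}$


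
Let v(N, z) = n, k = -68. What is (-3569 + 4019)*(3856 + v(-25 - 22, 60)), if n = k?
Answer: 1704600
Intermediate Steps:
n = -68
v(N, z) = -68
(-3569 + 4019)*(3856 + v(-25 - 22, 60)) = (-3569 + 4019)*(3856 - 68) = 450*3788 = 1704600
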